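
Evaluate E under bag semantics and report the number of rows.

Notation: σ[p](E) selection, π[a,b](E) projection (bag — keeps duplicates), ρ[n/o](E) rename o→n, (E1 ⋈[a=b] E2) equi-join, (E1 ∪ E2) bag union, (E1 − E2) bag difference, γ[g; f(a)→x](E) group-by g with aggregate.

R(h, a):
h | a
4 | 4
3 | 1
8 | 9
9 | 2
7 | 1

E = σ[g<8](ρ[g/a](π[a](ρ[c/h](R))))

Stepwise |·|:
  R → 5
  ρ[c/h](R) → 5
  π[a](ρ[c/h](R)) → 5
  ρ[g/a](π[a](ρ[c/h](R))) → 5
  σ[g<8](ρ[g/a](π[a](ρ[c/h](R)))) → 4

|E| = 4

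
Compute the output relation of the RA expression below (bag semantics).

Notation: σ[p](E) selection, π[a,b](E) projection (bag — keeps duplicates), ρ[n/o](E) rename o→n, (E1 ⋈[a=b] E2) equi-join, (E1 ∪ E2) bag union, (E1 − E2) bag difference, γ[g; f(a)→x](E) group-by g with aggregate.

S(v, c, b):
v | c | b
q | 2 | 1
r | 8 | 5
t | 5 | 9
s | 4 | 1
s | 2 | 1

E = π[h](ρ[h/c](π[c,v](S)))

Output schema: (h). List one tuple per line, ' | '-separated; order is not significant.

Stepwise |·|:
  S → 5
  π[c,v](S) → 5
  ρ[h/c](π[c,v](S)) → 5
  π[h](ρ[h/c](π[c,v](S))) → 5

== RESULT ==
h
2
2
4
5
8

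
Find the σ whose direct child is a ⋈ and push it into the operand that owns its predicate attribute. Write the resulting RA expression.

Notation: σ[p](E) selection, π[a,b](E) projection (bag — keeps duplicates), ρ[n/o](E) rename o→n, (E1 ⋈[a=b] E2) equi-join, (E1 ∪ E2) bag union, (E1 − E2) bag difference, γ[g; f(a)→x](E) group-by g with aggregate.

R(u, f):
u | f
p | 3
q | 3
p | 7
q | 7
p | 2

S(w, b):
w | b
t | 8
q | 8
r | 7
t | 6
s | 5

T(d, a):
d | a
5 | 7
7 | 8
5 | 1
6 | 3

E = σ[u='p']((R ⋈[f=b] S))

σ filters on u, owned by the left side.
E' = (σ[u='p'](R) ⋈[f=b] S)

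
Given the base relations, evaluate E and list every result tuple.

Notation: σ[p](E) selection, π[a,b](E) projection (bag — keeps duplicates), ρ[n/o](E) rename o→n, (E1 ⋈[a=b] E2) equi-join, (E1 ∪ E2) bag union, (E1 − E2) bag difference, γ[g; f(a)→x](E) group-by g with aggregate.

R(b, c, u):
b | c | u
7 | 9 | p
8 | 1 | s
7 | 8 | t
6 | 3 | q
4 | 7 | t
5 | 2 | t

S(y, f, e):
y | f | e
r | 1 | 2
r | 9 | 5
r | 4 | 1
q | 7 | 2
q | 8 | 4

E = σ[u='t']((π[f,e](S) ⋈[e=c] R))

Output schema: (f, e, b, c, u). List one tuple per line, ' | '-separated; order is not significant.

Stepwise |·|:
  S → 5
  π[f,e](S) → 5
  R → 6
  (π[f,e](S) ⋈[e=c] R) → 3
  σ[u='t']((π[f,e](S) ⋈[e=c] R)) → 2

== RESULT ==
f | e | b | c | u
1 | 2 | 5 | 2 | t
7 | 2 | 5 | 2 | t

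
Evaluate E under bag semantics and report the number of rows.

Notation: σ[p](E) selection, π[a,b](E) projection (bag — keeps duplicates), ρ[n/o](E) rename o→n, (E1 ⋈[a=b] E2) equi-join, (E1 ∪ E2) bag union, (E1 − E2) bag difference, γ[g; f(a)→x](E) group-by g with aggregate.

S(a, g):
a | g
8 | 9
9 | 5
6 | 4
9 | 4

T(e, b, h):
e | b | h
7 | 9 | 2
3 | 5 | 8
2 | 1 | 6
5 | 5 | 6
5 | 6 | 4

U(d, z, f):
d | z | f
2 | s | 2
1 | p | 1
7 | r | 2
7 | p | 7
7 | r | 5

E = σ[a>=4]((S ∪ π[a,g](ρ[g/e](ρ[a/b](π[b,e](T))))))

Subexpression sizes:
  S → 4
  T → 5
  π[b,e](T) → 5
  ρ[a/b](π[b,e](T)) → 5
  ρ[g/e](ρ[a/b](π[b,e](T))) → 5
  π[a,g](ρ[g/e](ρ[a/b](π[b,e](T)))) → 5
  (S ∪ π[a,g](ρ[g/e](ρ[a/b](π[b,e](T))))) → 9
  σ[a>=4]((S ∪ π[a,g](ρ[g/e](ρ[a/b](π[b,e](T)))))) → 8

|E| = 8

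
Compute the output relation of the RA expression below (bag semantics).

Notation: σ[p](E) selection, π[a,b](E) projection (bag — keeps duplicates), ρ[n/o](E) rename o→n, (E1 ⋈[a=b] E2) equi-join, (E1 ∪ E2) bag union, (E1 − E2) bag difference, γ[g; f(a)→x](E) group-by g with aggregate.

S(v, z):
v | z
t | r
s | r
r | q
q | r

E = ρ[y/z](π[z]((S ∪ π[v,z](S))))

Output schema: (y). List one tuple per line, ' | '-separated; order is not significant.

Stepwise |·|:
  S → 4
  S → 4
  π[v,z](S) → 4
  (S ∪ π[v,z](S)) → 8
  π[z]((S ∪ π[v,z](S))) → 8
  ρ[y/z](π[z]((S ∪ π[v,z](S)))) → 8

== RESULT ==
y
q
q
r
r
r
r
r
r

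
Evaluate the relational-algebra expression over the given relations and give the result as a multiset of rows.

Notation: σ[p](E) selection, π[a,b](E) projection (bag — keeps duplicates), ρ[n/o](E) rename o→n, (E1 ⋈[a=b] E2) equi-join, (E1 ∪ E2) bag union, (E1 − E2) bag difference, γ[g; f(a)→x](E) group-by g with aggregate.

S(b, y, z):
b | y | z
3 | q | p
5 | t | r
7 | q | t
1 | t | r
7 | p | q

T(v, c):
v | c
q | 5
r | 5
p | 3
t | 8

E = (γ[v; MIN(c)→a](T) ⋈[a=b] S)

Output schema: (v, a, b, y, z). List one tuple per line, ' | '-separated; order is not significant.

Subexpression sizes:
  T → 4
  γ[v; MIN(c)→a](T) → 4
  S → 5
  (γ[v; MIN(c)→a](T) ⋈[a=b] S) → 3

== RESULT ==
v | a | b | y | z
p | 3 | 3 | q | p
q | 5 | 5 | t | r
r | 5 | 5 | t | r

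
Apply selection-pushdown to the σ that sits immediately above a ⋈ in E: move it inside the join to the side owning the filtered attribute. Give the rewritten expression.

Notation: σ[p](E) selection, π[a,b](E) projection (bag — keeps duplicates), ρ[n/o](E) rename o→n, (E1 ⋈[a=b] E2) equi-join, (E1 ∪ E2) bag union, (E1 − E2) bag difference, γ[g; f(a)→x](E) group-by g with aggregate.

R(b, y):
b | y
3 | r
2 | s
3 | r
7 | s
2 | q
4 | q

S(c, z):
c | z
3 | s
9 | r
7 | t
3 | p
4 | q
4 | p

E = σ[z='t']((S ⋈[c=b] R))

σ filters on z, owned by the left side.
E' = (σ[z='t'](S) ⋈[c=b] R)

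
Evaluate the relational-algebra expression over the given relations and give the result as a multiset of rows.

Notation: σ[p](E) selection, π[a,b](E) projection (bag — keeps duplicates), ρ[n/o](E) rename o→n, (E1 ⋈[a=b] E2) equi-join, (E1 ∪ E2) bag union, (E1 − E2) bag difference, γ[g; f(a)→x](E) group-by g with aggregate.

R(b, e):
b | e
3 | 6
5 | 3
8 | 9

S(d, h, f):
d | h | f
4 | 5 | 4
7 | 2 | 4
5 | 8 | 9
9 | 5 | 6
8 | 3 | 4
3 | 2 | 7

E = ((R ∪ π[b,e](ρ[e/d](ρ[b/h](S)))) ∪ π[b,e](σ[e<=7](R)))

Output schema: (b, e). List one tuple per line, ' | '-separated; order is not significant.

Subexpression sizes:
  R → 3
  S → 6
  ρ[b/h](S) → 6
  ρ[e/d](ρ[b/h](S)) → 6
  π[b,e](ρ[e/d](ρ[b/h](S))) → 6
  (R ∪ π[b,e](ρ[e/d](ρ[b/h](S)))) → 9
  R → 3
  σ[e<=7](R) → 2
  π[b,e](σ[e<=7](R)) → 2
  ((R ∪ π[b,e](ρ[e/d](ρ[b/h](S)))) ∪ π[b,e](σ[e<=7](R))) → 11

== RESULT ==
b | e
2 | 3
2 | 7
3 | 6
3 | 6
3 | 8
5 | 3
5 | 3
5 | 4
5 | 9
8 | 5
8 | 9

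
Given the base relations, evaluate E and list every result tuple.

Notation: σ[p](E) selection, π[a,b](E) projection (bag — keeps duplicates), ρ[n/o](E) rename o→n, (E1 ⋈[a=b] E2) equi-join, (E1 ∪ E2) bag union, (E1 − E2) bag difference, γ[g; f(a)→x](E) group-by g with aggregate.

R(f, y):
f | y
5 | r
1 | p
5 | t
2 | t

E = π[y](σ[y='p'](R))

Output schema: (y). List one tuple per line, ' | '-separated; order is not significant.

Subexpression sizes:
  R → 4
  σ[y='p'](R) → 1
  π[y](σ[y='p'](R)) → 1

== RESULT ==
y
p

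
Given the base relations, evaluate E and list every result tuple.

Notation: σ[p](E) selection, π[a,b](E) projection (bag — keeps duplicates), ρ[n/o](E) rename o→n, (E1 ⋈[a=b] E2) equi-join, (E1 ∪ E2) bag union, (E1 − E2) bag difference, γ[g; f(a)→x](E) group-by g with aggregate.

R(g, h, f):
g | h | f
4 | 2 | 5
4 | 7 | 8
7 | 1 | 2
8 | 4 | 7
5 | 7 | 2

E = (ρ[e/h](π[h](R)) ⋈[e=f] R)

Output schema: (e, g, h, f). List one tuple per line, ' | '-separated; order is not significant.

Per-node cardinality:
  R → 5
  π[h](R) → 5
  ρ[e/h](π[h](R)) → 5
  R → 5
  (ρ[e/h](π[h](R)) ⋈[e=f] R) → 4

== RESULT ==
e | g | h | f
2 | 5 | 7 | 2
2 | 7 | 1 | 2
7 | 8 | 4 | 7
7 | 8 | 4 | 7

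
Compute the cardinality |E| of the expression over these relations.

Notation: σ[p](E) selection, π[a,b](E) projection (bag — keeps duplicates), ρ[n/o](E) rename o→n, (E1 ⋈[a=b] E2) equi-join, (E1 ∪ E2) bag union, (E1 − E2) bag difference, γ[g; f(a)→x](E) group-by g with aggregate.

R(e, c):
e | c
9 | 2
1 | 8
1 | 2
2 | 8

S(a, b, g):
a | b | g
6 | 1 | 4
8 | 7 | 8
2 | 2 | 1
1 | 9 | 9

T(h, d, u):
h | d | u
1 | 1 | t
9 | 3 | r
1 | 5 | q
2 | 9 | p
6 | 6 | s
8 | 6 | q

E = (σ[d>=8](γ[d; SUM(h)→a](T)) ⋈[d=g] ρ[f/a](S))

Per-node cardinality:
  T → 6
  γ[d; SUM(h)→a](T) → 5
  σ[d>=8](γ[d; SUM(h)→a](T)) → 1
  S → 4
  ρ[f/a](S) → 4
  (σ[d>=8](γ[d; SUM(h)→a](T)) ⋈[d=g] ρ[f/a](S)) → 1

|E| = 1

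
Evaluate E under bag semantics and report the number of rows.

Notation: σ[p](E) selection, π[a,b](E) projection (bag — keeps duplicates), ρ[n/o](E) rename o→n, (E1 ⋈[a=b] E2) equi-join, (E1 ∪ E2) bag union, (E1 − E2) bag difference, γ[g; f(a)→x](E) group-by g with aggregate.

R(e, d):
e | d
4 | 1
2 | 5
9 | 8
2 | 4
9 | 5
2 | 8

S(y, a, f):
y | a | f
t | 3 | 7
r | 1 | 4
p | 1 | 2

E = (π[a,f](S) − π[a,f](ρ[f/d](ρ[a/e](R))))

Per-node cardinality:
  S → 3
  π[a,f](S) → 3
  R → 6
  ρ[a/e](R) → 6
  ρ[f/d](ρ[a/e](R)) → 6
  π[a,f](ρ[f/d](ρ[a/e](R))) → 6
  (π[a,f](S) − π[a,f](ρ[f/d](ρ[a/e](R)))) → 3

|E| = 3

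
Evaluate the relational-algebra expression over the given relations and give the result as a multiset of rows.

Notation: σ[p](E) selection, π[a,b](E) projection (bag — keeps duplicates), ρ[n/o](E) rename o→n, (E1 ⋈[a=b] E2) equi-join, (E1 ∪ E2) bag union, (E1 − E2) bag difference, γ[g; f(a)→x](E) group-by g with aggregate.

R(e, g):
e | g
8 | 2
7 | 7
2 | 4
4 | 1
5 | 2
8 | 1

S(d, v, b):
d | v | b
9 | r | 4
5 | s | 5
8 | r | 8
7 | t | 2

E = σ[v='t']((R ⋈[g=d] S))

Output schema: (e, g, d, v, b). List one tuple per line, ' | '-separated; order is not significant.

Row counts bottom-up:
  R → 6
  S → 4
  (R ⋈[g=d] S) → 1
  σ[v='t']((R ⋈[g=d] S)) → 1

== RESULT ==
e | g | d | v | b
7 | 7 | 7 | t | 2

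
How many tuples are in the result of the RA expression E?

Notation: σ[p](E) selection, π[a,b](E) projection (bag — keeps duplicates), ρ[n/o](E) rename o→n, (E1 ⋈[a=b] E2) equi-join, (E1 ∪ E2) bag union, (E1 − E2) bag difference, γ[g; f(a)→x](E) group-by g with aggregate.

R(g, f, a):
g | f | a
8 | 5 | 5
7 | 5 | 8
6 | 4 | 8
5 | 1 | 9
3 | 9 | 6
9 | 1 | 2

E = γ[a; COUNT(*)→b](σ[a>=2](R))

Stepwise |·|:
  R → 6
  σ[a>=2](R) → 6
  γ[a; COUNT(*)→b](σ[a>=2](R)) → 5

|E| = 5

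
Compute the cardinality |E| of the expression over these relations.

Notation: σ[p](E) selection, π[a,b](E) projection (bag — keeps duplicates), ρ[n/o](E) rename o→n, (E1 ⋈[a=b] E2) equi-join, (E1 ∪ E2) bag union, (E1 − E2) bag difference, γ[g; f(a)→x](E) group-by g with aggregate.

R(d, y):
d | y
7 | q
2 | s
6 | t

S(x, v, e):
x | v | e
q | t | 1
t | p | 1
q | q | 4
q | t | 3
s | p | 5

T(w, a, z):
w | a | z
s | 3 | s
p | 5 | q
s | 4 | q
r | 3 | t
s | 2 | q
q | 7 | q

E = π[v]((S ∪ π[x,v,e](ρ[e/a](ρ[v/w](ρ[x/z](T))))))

Per-node cardinality:
  S → 5
  T → 6
  ρ[x/z](T) → 6
  ρ[v/w](ρ[x/z](T)) → 6
  ρ[e/a](ρ[v/w](ρ[x/z](T))) → 6
  π[x,v,e](ρ[e/a](ρ[v/w](ρ[x/z](T)))) → 6
  (S ∪ π[x,v,e](ρ[e/a](ρ[v/w](ρ[x/z](T))))) → 11
  π[v]((S ∪ π[x,v,e](ρ[e/a](ρ[v/w](ρ[x/z](T)))))) → 11

|E| = 11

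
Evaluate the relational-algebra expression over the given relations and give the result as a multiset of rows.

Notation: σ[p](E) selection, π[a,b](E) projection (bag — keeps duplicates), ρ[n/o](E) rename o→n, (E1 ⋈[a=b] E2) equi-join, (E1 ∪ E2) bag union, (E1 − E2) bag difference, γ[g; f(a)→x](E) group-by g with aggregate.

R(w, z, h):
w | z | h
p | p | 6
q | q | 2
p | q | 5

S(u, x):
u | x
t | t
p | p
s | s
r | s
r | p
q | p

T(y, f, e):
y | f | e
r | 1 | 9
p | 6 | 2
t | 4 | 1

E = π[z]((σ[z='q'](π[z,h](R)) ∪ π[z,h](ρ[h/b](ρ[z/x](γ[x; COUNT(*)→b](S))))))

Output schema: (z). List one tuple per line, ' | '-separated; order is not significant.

Subexpression sizes:
  R → 3
  π[z,h](R) → 3
  σ[z='q'](π[z,h](R)) → 2
  S → 6
  γ[x; COUNT(*)→b](S) → 3
  ρ[z/x](γ[x; COUNT(*)→b](S)) → 3
  ρ[h/b](ρ[z/x](γ[x; COUNT(*)→b](S))) → 3
  π[z,h](ρ[h/b](ρ[z/x](γ[x; COUNT(*)→b](S)))) → 3
  (σ[z='q'](π[z,h](R)) ∪ π[z,h](ρ[h/b](ρ[z/x](γ[x; COUNT(*)→b](S))))) → 5
  π[z]((σ[z='q'](π[z,h](R)) ∪ π[z,h](ρ[h/b](ρ[z/x](γ[x; COUNT(*)→b](S)))))) → 5

== RESULT ==
z
p
q
q
s
t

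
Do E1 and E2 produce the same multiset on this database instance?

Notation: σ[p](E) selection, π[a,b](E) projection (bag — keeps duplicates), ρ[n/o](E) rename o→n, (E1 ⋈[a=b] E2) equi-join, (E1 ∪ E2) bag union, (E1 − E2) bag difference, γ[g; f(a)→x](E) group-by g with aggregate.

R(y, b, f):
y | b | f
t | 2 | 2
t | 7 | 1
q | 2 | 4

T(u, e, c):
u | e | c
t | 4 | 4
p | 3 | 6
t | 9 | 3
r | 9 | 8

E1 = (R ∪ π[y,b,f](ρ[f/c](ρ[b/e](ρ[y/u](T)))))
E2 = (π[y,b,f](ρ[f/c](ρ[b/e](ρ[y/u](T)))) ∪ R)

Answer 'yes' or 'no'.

E1 per-node cardinality:
  R → 3
  T → 4
  ρ[y/u](T) → 4
  ρ[b/e](ρ[y/u](T)) → 4
  ρ[f/c](ρ[b/e](ρ[y/u](T))) → 4
  π[y,b,f](ρ[f/c](ρ[b/e](ρ[y/u](T)))) → 4
  (R ∪ π[y,b,f](ρ[f/c](ρ[b/e](ρ[y/u](T))))) → 7
E2 per-node cardinality:
  T → 4
  ρ[y/u](T) → 4
  ρ[b/e](ρ[y/u](T)) → 4
  ρ[f/c](ρ[b/e](ρ[y/u](T))) → 4
  π[y,b,f](ρ[f/c](ρ[b/e](ρ[y/u](T)))) → 4
  R → 3
  (π[y,b,f](ρ[f/c](ρ[b/e](ρ[y/u](T)))) ∪ R) → 7

E1 and E2 produce the same multiset:
y | b | f
p | 3 | 6
q | 2 | 4
r | 9 | 8
t | 2 | 2
t | 4 | 4
t | 7 | 1
t | 9 | 3

yes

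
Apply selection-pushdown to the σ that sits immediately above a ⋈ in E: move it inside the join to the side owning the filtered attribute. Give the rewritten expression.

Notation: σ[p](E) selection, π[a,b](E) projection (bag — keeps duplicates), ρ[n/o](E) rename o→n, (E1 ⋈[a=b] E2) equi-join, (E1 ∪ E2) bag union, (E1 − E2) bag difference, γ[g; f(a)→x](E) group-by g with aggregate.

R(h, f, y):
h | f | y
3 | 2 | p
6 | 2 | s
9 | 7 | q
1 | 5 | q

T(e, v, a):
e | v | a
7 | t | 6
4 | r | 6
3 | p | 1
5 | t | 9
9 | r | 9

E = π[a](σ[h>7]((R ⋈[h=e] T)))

σ filters on h, owned by the left side.
E' = π[a]((σ[h>7](R) ⋈[h=e] T))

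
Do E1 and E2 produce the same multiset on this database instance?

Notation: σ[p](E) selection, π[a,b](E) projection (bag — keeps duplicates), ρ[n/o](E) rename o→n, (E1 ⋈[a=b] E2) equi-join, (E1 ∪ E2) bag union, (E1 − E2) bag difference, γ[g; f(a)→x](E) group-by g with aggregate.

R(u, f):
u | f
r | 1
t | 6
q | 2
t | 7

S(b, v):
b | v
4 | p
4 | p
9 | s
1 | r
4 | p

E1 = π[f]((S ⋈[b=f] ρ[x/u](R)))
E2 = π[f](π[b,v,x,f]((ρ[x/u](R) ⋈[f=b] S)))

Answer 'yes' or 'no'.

E1 row counts bottom-up:
  S → 5
  R → 4
  ρ[x/u](R) → 4
  (S ⋈[b=f] ρ[x/u](R)) → 1
  π[f]((S ⋈[b=f] ρ[x/u](R))) → 1
E2 row counts bottom-up:
  R → 4
  ρ[x/u](R) → 4
  S → 5
  (ρ[x/u](R) ⋈[f=b] S) → 1
  π[b,v,x,f]((ρ[x/u](R) ⋈[f=b] S)) → 1
  π[f](π[b,v,x,f]((ρ[x/u](R) ⋈[f=b] S))) → 1

E1 and E2 produce the same multiset:
f
1

yes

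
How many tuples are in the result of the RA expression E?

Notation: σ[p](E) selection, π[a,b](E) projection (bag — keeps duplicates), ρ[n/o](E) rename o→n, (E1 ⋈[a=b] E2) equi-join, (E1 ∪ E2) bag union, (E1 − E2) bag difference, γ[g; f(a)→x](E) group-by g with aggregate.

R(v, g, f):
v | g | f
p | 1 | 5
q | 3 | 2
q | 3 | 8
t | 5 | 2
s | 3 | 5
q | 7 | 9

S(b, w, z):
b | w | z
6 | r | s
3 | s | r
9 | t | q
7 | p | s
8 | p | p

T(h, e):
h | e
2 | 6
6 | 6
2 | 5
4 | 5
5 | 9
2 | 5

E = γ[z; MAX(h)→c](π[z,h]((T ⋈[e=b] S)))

Stepwise |·|:
  T → 6
  S → 5
  (T ⋈[e=b] S) → 3
  π[z,h]((T ⋈[e=b] S)) → 3
  γ[z; MAX(h)→c](π[z,h]((T ⋈[e=b] S))) → 2

|E| = 2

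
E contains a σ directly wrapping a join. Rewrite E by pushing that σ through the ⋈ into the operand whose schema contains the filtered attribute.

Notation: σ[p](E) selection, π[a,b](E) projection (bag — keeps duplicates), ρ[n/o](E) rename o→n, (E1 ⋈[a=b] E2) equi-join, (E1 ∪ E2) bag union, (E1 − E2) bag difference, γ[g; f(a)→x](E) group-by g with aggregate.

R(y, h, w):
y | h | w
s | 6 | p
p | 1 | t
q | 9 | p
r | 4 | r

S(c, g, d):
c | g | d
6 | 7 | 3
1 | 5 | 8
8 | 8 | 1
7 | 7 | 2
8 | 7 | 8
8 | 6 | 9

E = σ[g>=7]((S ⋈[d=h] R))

σ filters on g, owned by the left side.
E' = (σ[g>=7](S) ⋈[d=h] R)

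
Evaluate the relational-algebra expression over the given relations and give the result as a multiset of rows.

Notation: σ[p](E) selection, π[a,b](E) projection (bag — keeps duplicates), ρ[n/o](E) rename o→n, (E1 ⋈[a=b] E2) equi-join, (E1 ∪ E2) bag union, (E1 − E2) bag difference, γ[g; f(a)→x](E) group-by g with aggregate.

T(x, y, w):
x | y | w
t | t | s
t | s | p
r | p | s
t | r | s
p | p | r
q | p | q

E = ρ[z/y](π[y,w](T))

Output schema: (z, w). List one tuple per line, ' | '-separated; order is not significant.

Per-node cardinality:
  T → 6
  π[y,w](T) → 6
  ρ[z/y](π[y,w](T)) → 6

== RESULT ==
z | w
p | q
p | r
p | s
r | s
s | p
t | s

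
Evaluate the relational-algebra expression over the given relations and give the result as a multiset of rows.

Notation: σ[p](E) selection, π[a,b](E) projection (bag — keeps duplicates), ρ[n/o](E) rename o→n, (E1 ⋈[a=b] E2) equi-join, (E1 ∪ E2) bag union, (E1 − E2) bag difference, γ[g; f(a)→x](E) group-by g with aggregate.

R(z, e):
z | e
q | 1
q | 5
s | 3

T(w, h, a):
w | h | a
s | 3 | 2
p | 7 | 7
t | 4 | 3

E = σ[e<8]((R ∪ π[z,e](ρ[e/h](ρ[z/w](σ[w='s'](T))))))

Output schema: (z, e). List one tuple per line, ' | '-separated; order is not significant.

Subexpression sizes:
  R → 3
  T → 3
  σ[w='s'](T) → 1
  ρ[z/w](σ[w='s'](T)) → 1
  ρ[e/h](ρ[z/w](σ[w='s'](T))) → 1
  π[z,e](ρ[e/h](ρ[z/w](σ[w='s'](T)))) → 1
  (R ∪ π[z,e](ρ[e/h](ρ[z/w](σ[w='s'](T))))) → 4
  σ[e<8]((R ∪ π[z,e](ρ[e/h](ρ[z/w](σ[w='s'](T)))))) → 4

== RESULT ==
z | e
q | 1
q | 5
s | 3
s | 3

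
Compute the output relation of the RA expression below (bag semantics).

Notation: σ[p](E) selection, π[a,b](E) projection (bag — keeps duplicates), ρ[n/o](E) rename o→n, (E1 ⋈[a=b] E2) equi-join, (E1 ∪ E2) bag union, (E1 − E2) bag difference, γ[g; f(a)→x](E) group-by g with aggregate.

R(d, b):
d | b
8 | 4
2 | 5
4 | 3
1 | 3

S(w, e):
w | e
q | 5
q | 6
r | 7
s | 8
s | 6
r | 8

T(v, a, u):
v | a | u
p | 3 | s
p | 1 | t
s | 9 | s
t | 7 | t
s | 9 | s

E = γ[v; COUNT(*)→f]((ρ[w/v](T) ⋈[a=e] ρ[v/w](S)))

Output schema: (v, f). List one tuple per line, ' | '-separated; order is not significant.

Per-node cardinality:
  T → 5
  ρ[w/v](T) → 5
  S → 6
  ρ[v/w](S) → 6
  (ρ[w/v](T) ⋈[a=e] ρ[v/w](S)) → 1
  γ[v; COUNT(*)→f]((ρ[w/v](T) ⋈[a=e] ρ[v/w](S))) → 1

== RESULT ==
v | f
r | 1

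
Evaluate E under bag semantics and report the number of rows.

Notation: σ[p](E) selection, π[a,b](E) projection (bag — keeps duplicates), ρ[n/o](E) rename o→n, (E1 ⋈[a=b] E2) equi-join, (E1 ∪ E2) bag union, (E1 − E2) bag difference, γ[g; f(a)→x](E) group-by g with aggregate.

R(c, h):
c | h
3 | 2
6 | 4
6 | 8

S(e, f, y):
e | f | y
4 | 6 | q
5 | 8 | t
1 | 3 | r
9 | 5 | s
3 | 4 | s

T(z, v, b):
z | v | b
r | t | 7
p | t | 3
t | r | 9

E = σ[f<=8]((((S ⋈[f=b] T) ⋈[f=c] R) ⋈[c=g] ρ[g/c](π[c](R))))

Per-node cardinality:
  S → 5
  T → 3
  (S ⋈[f=b] T) → 1
  R → 3
  ((S ⋈[f=b] T) ⋈[f=c] R) → 1
  R → 3
  π[c](R) → 3
  ρ[g/c](π[c](R)) → 3
  (((S ⋈[f=b] T) ⋈[f=c] R) ⋈[c=g] ρ[g/c](π[c](R))) → 1
  σ[f<=8]((((S ⋈[f=b] T) ⋈[f=c] R) ⋈[c=g] ρ[g/c](π[c](R)))) → 1

|E| = 1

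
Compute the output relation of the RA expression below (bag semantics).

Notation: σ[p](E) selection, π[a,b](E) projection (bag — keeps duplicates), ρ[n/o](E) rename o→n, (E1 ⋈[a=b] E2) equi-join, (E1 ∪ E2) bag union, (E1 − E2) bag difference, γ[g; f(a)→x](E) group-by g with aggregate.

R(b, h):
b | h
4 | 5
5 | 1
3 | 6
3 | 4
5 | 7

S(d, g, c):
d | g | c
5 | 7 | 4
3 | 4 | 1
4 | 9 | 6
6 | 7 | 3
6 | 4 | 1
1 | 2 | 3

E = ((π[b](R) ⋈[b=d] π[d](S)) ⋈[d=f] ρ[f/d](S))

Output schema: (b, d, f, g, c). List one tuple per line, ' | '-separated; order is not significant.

Subexpression sizes:
  R → 5
  π[b](R) → 5
  S → 6
  π[d](S) → 6
  (π[b](R) ⋈[b=d] π[d](S)) → 5
  S → 6
  ρ[f/d](S) → 6
  ((π[b](R) ⋈[b=d] π[d](S)) ⋈[d=f] ρ[f/d](S)) → 5

== RESULT ==
b | d | f | g | c
3 | 3 | 3 | 4 | 1
3 | 3 | 3 | 4 | 1
4 | 4 | 4 | 9 | 6
5 | 5 | 5 | 7 | 4
5 | 5 | 5 | 7 | 4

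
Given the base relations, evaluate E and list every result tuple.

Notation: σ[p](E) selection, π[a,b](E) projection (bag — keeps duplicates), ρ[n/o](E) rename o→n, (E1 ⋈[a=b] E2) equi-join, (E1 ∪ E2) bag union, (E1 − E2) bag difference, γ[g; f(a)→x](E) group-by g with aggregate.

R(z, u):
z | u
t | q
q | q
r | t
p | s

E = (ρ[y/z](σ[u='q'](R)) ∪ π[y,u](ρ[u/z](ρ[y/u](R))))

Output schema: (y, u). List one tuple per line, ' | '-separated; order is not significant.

Stepwise |·|:
  R → 4
  σ[u='q'](R) → 2
  ρ[y/z](σ[u='q'](R)) → 2
  R → 4
  ρ[y/u](R) → 4
  ρ[u/z](ρ[y/u](R)) → 4
  π[y,u](ρ[u/z](ρ[y/u](R))) → 4
  (ρ[y/z](σ[u='q'](R)) ∪ π[y,u](ρ[u/z](ρ[y/u](R)))) → 6

== RESULT ==
y | u
q | q
q | q
q | t
s | p
t | q
t | r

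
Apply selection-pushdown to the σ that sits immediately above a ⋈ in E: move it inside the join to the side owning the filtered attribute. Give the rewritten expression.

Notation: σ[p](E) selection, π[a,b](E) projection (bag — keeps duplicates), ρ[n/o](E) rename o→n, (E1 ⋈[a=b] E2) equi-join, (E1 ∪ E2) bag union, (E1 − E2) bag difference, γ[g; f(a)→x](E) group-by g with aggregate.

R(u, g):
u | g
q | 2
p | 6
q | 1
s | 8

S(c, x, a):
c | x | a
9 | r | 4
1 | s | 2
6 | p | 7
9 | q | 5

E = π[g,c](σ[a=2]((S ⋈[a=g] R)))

σ filters on a, owned by the left side.
E' = π[g,c]((σ[a=2](S) ⋈[a=g] R))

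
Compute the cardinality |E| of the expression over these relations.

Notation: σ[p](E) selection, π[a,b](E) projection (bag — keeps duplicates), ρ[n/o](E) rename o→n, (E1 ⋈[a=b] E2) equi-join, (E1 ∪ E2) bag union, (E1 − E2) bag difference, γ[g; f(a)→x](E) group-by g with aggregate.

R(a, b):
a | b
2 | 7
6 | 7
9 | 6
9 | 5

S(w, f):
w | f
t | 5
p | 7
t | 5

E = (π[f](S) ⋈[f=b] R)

Per-node cardinality:
  S → 3
  π[f](S) → 3
  R → 4
  (π[f](S) ⋈[f=b] R) → 4

|E| = 4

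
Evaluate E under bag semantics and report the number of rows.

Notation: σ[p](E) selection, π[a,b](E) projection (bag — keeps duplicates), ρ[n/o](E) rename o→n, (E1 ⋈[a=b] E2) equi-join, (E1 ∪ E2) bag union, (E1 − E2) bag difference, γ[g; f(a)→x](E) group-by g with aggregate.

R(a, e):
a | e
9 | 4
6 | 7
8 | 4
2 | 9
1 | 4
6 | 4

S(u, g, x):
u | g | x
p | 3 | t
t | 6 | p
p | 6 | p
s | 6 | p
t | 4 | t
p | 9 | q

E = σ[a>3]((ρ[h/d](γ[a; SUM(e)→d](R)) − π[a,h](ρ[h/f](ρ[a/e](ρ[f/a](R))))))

Per-node cardinality:
  R → 6
  γ[a; SUM(e)→d](R) → 5
  ρ[h/d](γ[a; SUM(e)→d](R)) → 5
  R → 6
  ρ[f/a](R) → 6
  ρ[a/e](ρ[f/a](R)) → 6
  ρ[h/f](ρ[a/e](ρ[f/a](R))) → 6
  π[a,h](ρ[h/f](ρ[a/e](ρ[f/a](R)))) → 6
  (ρ[h/d](γ[a; SUM(e)→d](R)) − π[a,h](ρ[h/f](ρ[a/e](ρ[f/a](R))))) → 5
  σ[a>3]((ρ[h/d](γ[a; SUM(e)→d](R)) − π[a,h](ρ[h/f](ρ[a/e](ρ[f/a](R)))))) → 3

|E| = 3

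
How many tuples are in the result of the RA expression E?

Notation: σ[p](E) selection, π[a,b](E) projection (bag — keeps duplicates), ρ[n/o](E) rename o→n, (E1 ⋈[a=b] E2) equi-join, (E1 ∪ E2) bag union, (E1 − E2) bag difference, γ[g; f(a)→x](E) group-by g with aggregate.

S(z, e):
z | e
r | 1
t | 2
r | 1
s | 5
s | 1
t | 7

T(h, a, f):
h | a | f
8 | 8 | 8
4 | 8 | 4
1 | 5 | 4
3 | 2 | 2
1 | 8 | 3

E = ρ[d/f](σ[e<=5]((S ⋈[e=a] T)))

Row counts bottom-up:
  S → 6
  T → 5
  (S ⋈[e=a] T) → 2
  σ[e<=5]((S ⋈[e=a] T)) → 2
  ρ[d/f](σ[e<=5]((S ⋈[e=a] T))) → 2

|E| = 2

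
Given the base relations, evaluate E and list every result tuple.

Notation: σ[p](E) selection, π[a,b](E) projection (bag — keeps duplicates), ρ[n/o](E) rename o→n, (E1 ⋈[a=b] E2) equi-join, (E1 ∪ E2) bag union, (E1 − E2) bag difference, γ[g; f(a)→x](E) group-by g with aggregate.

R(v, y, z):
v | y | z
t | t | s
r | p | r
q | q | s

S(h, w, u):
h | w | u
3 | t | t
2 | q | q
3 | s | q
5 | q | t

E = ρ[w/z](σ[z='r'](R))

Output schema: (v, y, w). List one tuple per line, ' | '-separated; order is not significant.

Subexpression sizes:
  R → 3
  σ[z='r'](R) → 1
  ρ[w/z](σ[z='r'](R)) → 1

== RESULT ==
v | y | w
r | p | r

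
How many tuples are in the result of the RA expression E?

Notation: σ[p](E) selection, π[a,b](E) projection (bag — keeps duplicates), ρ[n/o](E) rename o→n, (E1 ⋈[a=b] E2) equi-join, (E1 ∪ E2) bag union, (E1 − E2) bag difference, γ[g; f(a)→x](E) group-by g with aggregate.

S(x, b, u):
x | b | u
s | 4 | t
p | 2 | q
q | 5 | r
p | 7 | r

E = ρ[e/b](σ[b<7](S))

Row counts bottom-up:
  S → 4
  σ[b<7](S) → 3
  ρ[e/b](σ[b<7](S)) → 3

|E| = 3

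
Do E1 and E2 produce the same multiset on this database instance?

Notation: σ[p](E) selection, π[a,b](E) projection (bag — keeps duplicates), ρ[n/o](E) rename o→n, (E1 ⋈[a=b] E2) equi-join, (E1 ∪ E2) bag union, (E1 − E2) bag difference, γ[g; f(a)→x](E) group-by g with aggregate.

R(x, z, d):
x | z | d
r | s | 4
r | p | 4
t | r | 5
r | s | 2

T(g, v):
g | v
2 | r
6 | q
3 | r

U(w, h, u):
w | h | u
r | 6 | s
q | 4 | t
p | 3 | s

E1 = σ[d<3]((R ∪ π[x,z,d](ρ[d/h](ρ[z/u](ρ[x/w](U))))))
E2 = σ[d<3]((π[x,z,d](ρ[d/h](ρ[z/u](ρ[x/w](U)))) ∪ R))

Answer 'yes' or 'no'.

E1 per-node cardinality:
  R → 4
  U → 3
  ρ[x/w](U) → 3
  ρ[z/u](ρ[x/w](U)) → 3
  ρ[d/h](ρ[z/u](ρ[x/w](U))) → 3
  π[x,z,d](ρ[d/h](ρ[z/u](ρ[x/w](U)))) → 3
  (R ∪ π[x,z,d](ρ[d/h](ρ[z/u](ρ[x/w](U))))) → 7
  σ[d<3]((R ∪ π[x,z,d](ρ[d/h](ρ[z/u](ρ[x/w](U)))))) → 1
E2 per-node cardinality:
  U → 3
  ρ[x/w](U) → 3
  ρ[z/u](ρ[x/w](U)) → 3
  ρ[d/h](ρ[z/u](ρ[x/w](U))) → 3
  π[x,z,d](ρ[d/h](ρ[z/u](ρ[x/w](U)))) → 3
  R → 4
  (π[x,z,d](ρ[d/h](ρ[z/u](ρ[x/w](U)))) ∪ R) → 7
  σ[d<3]((π[x,z,d](ρ[d/h](ρ[z/u](ρ[x/w](U)))) ∪ R)) → 1

E1 and E2 produce the same multiset:
x | z | d
r | s | 2

yes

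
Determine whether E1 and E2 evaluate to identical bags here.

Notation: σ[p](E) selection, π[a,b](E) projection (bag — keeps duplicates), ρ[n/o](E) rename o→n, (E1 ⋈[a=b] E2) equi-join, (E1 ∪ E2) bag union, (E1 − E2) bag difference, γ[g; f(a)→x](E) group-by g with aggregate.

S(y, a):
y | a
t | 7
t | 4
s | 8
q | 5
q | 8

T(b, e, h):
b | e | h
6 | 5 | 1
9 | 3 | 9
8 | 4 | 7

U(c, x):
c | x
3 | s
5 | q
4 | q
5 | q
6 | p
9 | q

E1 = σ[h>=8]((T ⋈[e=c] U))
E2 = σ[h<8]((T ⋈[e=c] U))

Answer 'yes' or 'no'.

E1 row counts bottom-up:
  T → 3
  U → 6
  (T ⋈[e=c] U) → 4
  σ[h>=8]((T ⋈[e=c] U)) → 1
E2 row counts bottom-up:
  T → 3
  U → 6
  (T ⋈[e=c] U) → 4
  σ[h<8]((T ⋈[e=c] U)) → 3

E1 result:
b | e | h | c | x
9 | 3 | 9 | 3 | s
E2 result:
b | e | h | c | x
6 | 5 | 1 | 5 | q
6 | 5 | 1 | 5 | q
8 | 4 | 7 | 4 | q
Witness: (6, 5, 1, 5, 'q') appears 0× in E1 but 2× in E2.

no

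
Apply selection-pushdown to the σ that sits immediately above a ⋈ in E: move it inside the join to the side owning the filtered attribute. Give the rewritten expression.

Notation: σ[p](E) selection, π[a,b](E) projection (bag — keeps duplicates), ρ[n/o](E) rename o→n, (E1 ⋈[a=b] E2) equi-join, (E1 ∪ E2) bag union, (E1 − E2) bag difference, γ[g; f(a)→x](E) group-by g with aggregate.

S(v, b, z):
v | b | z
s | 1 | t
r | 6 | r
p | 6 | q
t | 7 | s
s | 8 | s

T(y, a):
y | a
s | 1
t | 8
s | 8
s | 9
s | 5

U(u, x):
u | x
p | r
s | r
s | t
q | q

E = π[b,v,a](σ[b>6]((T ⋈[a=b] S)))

σ filters on b, owned by the right side.
E' = π[b,v,a]((T ⋈[a=b] σ[b>6](S)))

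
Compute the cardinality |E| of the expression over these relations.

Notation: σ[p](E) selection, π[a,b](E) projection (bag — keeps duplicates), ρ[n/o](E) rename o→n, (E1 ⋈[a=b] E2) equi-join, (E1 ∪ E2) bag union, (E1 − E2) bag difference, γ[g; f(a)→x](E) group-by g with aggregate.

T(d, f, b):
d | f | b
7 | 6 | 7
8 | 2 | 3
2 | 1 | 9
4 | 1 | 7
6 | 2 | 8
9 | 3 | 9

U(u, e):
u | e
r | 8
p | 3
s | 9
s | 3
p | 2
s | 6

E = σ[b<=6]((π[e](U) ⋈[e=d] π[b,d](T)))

Subexpression sizes:
  U → 6
  π[e](U) → 6
  T → 6
  π[b,d](T) → 6
  (π[e](U) ⋈[e=d] π[b,d](T)) → 4
  σ[b<=6]((π[e](U) ⋈[e=d] π[b,d](T))) → 1

|E| = 1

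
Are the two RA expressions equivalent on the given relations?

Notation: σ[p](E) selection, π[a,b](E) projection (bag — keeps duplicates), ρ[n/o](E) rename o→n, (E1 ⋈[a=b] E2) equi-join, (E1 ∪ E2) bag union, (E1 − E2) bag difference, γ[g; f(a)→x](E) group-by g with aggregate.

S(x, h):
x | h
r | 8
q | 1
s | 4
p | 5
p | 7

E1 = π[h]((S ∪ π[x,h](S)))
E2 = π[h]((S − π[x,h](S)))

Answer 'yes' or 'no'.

E1 subexpression sizes:
  S → 5
  S → 5
  π[x,h](S) → 5
  (S ∪ π[x,h](S)) → 10
  π[h]((S ∪ π[x,h](S))) → 10
E2 subexpression sizes:
  S → 5
  S → 5
  π[x,h](S) → 5
  (S − π[x,h](S)) → 0
  π[h]((S − π[x,h](S))) → 0

E1 result:
h
1
1
4
4
5
5
7
7
8
8
E2 result:
h
(0 rows)
Witness: (1,) appears 2× in E1 but 0× in E2.

no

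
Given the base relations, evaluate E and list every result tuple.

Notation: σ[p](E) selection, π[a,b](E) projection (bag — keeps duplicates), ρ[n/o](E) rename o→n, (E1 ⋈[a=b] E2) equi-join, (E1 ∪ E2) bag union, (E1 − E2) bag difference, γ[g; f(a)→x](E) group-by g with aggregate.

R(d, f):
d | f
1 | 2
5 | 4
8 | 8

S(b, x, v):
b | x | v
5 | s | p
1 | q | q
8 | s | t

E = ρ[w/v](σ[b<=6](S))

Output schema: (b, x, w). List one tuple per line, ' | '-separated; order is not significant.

Per-node cardinality:
  S → 3
  σ[b<=6](S) → 2
  ρ[w/v](σ[b<=6](S)) → 2

== RESULT ==
b | x | w
1 | q | q
5 | s | p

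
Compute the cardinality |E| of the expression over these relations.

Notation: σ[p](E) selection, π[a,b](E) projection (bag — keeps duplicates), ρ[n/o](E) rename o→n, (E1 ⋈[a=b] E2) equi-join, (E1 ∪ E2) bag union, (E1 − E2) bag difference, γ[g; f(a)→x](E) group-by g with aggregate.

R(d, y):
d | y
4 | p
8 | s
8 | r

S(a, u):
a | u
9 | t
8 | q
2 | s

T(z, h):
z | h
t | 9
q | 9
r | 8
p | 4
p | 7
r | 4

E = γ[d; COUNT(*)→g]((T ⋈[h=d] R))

Row counts bottom-up:
  T → 6
  R → 3
  (T ⋈[h=d] R) → 4
  γ[d; COUNT(*)→g]((T ⋈[h=d] R)) → 2

|E| = 2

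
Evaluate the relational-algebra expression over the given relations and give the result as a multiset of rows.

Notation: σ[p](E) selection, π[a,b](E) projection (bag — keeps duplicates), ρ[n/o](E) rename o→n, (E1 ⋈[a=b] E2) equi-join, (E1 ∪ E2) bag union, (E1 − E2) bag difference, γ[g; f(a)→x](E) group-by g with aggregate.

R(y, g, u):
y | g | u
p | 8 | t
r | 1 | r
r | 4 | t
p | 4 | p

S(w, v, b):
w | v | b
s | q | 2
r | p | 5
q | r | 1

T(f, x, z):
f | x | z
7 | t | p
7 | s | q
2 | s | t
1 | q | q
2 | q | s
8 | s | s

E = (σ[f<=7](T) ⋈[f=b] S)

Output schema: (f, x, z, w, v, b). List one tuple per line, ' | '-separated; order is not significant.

Per-node cardinality:
  T → 6
  σ[f<=7](T) → 5
  S → 3
  (σ[f<=7](T) ⋈[f=b] S) → 3

== RESULT ==
f | x | z | w | v | b
1 | q | q | q | r | 1
2 | q | s | s | q | 2
2 | s | t | s | q | 2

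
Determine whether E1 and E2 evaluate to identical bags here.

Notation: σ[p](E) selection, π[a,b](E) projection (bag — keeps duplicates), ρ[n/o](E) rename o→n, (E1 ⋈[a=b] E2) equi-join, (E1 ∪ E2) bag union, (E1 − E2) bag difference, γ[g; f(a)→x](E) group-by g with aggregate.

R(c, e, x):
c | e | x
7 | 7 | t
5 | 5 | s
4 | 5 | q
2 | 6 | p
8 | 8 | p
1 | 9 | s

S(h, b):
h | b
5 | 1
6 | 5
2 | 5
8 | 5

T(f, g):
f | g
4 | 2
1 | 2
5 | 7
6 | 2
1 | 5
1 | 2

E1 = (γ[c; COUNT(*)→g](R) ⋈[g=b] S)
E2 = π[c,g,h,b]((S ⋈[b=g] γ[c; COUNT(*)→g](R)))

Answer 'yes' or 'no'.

E1 row counts bottom-up:
  R → 6
  γ[c; COUNT(*)→g](R) → 6
  S → 4
  (γ[c; COUNT(*)→g](R) ⋈[g=b] S) → 6
E2 row counts bottom-up:
  S → 4
  R → 6
  γ[c; COUNT(*)→g](R) → 6
  (S ⋈[b=g] γ[c; COUNT(*)→g](R)) → 6
  π[c,g,h,b]((S ⋈[b=g] γ[c; COUNT(*)→g](R))) → 6

E1 and E2 produce the same multiset:
c | g | h | b
1 | 1 | 5 | 1
2 | 1 | 5 | 1
4 | 1 | 5 | 1
5 | 1 | 5 | 1
7 | 1 | 5 | 1
8 | 1 | 5 | 1

yes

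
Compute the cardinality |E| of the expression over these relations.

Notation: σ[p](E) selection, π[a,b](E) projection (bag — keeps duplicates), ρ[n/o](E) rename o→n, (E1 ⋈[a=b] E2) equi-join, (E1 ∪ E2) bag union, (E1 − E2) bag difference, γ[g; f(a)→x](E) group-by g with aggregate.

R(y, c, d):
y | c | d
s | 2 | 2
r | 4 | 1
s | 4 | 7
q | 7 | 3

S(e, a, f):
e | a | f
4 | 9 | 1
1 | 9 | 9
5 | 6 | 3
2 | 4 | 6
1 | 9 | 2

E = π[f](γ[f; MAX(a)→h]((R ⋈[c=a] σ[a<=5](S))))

Per-node cardinality:
  R → 4
  S → 5
  σ[a<=5](S) → 1
  (R ⋈[c=a] σ[a<=5](S)) → 2
  γ[f; MAX(a)→h]((R ⋈[c=a] σ[a<=5](S))) → 1
  π[f](γ[f; MAX(a)→h]((R ⋈[c=a] σ[a<=5](S)))) → 1

|E| = 1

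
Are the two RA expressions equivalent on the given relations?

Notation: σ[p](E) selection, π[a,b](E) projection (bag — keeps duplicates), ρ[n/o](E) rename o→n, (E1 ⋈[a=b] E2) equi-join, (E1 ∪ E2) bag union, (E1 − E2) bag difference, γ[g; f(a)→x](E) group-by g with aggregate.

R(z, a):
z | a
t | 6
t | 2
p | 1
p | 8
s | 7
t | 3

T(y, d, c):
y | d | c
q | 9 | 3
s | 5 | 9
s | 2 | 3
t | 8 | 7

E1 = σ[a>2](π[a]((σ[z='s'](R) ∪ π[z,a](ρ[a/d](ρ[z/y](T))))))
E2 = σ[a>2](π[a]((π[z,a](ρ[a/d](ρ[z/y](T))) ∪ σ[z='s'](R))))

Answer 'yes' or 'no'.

E1 subexpression sizes:
  R → 6
  σ[z='s'](R) → 1
  T → 4
  ρ[z/y](T) → 4
  ρ[a/d](ρ[z/y](T)) → 4
  π[z,a](ρ[a/d](ρ[z/y](T))) → 4
  (σ[z='s'](R) ∪ π[z,a](ρ[a/d](ρ[z/y](T)))) → 5
  π[a]((σ[z='s'](R) ∪ π[z,a](ρ[a/d](ρ[z/y](T))))) → 5
  σ[a>2](π[a]((σ[z='s'](R) ∪ π[z,a](ρ[a/d](ρ[z/y](T)))))) → 4
E2 subexpression sizes:
  T → 4
  ρ[z/y](T) → 4
  ρ[a/d](ρ[z/y](T)) → 4
  π[z,a](ρ[a/d](ρ[z/y](T))) → 4
  R → 6
  σ[z='s'](R) → 1
  (π[z,a](ρ[a/d](ρ[z/y](T))) ∪ σ[z='s'](R)) → 5
  π[a]((π[z,a](ρ[a/d](ρ[z/y](T))) ∪ σ[z='s'](R))) → 5
  σ[a>2](π[a]((π[z,a](ρ[a/d](ρ[z/y](T))) ∪ σ[z='s'](R)))) → 4

E1 and E2 produce the same multiset:
a
5
7
8
9

yes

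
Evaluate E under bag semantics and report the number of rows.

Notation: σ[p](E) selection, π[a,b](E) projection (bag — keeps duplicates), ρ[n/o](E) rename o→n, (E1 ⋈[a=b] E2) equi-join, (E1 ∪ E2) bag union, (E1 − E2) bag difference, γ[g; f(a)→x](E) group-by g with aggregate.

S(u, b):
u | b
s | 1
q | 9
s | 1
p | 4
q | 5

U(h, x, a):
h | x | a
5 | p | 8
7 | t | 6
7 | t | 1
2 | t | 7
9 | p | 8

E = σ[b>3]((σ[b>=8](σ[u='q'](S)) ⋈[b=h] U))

Per-node cardinality:
  S → 5
  σ[u='q'](S) → 2
  σ[b>=8](σ[u='q'](S)) → 1
  U → 5
  (σ[b>=8](σ[u='q'](S)) ⋈[b=h] U) → 1
  σ[b>3]((σ[b>=8](σ[u='q'](S)) ⋈[b=h] U)) → 1

|E| = 1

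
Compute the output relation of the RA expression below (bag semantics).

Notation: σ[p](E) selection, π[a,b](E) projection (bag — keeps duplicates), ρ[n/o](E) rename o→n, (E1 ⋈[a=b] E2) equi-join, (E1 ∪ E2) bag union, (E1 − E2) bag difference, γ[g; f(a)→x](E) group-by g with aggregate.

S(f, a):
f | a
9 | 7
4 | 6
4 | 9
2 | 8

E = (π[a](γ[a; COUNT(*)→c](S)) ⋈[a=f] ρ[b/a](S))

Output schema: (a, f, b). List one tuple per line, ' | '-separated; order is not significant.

Stepwise |·|:
  S → 4
  γ[a; COUNT(*)→c](S) → 4
  π[a](γ[a; COUNT(*)→c](S)) → 4
  S → 4
  ρ[b/a](S) → 4
  (π[a](γ[a; COUNT(*)→c](S)) ⋈[a=f] ρ[b/a](S)) → 1

== RESULT ==
a | f | b
9 | 9 | 7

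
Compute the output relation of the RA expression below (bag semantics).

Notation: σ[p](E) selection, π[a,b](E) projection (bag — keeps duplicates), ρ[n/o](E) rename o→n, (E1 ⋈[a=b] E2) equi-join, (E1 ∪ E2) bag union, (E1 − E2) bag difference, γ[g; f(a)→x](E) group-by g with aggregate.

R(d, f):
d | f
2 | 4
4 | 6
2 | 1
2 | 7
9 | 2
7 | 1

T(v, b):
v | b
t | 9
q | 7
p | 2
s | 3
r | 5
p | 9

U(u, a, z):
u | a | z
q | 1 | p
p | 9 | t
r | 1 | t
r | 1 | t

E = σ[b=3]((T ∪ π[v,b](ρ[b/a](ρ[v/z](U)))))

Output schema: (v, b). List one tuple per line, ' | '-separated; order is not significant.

Row counts bottom-up:
  T → 6
  U → 4
  ρ[v/z](U) → 4
  ρ[b/a](ρ[v/z](U)) → 4
  π[v,b](ρ[b/a](ρ[v/z](U))) → 4
  (T ∪ π[v,b](ρ[b/a](ρ[v/z](U)))) → 10
  σ[b=3]((T ∪ π[v,b](ρ[b/a](ρ[v/z](U))))) → 1

== RESULT ==
v | b
s | 3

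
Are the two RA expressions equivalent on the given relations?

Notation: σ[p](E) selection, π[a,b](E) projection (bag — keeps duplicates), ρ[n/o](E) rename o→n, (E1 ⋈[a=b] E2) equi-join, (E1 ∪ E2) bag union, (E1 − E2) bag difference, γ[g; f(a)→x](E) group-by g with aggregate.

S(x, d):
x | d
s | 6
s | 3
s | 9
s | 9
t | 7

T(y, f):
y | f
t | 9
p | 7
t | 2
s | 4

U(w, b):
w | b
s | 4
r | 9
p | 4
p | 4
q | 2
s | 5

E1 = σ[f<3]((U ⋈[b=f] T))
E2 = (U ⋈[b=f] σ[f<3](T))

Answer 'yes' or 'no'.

E1 per-node cardinality:
  U → 6
  T → 4
  (U ⋈[b=f] T) → 5
  σ[f<3]((U ⋈[b=f] T)) → 1
E2 per-node cardinality:
  U → 6
  T → 4
  σ[f<3](T) → 1
  (U ⋈[b=f] σ[f<3](T)) → 1

E1 and E2 produce the same multiset:
w | b | y | f
q | 2 | t | 2

yes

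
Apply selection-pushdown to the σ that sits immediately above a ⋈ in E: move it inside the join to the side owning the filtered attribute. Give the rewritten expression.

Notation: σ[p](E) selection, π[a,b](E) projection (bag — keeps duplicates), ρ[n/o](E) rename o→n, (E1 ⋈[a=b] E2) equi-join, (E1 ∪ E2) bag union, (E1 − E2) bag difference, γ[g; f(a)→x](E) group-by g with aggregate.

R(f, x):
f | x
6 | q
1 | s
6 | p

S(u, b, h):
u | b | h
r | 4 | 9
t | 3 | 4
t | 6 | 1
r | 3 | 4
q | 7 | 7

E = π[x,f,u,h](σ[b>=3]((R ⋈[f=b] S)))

σ filters on b, owned by the right side.
E' = π[x,f,u,h]((R ⋈[f=b] σ[b>=3](S)))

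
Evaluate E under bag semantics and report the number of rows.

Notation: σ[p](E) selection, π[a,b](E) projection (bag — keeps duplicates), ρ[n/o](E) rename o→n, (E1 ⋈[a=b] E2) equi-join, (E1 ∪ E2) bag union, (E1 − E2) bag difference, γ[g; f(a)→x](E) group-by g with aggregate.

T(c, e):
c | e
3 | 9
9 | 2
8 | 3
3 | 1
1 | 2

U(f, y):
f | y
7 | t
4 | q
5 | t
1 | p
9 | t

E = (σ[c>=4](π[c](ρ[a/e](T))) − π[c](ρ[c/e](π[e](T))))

Subexpression sizes:
  T → 5
  ρ[a/e](T) → 5
  π[c](ρ[a/e](T)) → 5
  σ[c>=4](π[c](ρ[a/e](T))) → 2
  T → 5
  π[e](T) → 5
  ρ[c/e](π[e](T)) → 5
  π[c](ρ[c/e](π[e](T))) → 5
  (σ[c>=4](π[c](ρ[a/e](T))) − π[c](ρ[c/e](π[e](T)))) → 1

|E| = 1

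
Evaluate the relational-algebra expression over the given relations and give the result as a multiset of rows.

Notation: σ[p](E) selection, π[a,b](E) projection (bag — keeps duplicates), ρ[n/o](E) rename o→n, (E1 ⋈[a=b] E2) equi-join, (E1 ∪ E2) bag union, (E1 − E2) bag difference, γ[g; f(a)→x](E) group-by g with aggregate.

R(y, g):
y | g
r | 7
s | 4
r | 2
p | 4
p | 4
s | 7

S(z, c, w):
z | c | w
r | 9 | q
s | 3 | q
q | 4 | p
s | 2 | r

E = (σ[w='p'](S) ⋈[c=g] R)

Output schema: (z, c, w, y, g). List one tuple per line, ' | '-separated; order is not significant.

Row counts bottom-up:
  S → 4
  σ[w='p'](S) → 1
  R → 6
  (σ[w='p'](S) ⋈[c=g] R) → 3

== RESULT ==
z | c | w | y | g
q | 4 | p | p | 4
q | 4 | p | p | 4
q | 4 | p | s | 4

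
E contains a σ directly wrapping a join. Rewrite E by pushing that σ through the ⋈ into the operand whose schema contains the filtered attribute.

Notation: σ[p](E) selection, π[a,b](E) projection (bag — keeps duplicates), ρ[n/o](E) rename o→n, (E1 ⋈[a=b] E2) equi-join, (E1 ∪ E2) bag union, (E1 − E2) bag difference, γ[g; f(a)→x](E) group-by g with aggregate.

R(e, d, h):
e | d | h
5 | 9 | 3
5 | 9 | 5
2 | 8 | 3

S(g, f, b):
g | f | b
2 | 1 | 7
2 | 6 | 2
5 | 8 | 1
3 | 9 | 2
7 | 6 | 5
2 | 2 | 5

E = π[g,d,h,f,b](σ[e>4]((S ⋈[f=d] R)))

σ filters on e, owned by the right side.
E' = π[g,d,h,f,b]((S ⋈[f=d] σ[e>4](R)))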